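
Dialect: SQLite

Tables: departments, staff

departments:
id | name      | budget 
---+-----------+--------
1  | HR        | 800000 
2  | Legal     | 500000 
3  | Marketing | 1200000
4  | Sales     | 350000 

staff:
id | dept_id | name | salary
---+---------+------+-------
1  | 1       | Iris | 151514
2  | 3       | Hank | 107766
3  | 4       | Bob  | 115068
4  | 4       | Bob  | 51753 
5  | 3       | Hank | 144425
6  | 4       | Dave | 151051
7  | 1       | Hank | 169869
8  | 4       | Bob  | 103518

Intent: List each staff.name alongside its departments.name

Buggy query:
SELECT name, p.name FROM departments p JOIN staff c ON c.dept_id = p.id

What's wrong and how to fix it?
Bug: Both tables have a 'name' column; the unqualified reference is ambiguous

Fix: Prefix ambiguous columns with the table alias

Corrected query:
SELECT c.name, p.name FROM departments p JOIN staff c ON c.dept_id = p.id

Result:
name | name     
-----+----------
Iris | HR       
Hank | Marketing
Bob  | Sales    
Bob  | Sales    
Hank | Marketing
Dave | Sales    
Hank | HR       
Bob  | Sales    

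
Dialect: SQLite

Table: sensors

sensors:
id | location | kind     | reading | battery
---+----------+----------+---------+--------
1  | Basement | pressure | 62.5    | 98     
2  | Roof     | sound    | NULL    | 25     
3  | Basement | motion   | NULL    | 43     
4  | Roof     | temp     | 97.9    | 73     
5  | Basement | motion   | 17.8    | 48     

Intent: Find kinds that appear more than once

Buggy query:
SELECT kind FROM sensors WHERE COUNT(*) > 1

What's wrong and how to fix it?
Bug: WHERE can't reference COUNT(*); aggregates are computed after WHERE

Fix: GROUP BY kind, then filter groups with HAVING COUNT(*) > 1

Corrected query:
SELECT kind FROM sensors GROUP BY kind HAVING COUNT(*) > 1

Result:
kind  
------
motion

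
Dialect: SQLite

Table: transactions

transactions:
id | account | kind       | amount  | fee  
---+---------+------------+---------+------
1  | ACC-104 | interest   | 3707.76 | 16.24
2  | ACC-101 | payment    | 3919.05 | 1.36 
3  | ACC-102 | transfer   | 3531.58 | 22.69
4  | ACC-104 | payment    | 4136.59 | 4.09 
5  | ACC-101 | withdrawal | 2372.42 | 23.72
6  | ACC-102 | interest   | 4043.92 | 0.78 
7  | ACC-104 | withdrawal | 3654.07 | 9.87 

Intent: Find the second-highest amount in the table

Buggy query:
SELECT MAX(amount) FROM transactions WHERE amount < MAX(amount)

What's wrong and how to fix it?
Bug: The inner MAX is an aggregate inside WHERE, which is not allowed

Fix: Put the inner MAX in a scalar subquery

Corrected query:
SELECT MAX(amount) FROM transactions WHERE amount < (SELECT MAX(amount) FROM transactions)

Result:
MAX(amount)
-----------
4043.92    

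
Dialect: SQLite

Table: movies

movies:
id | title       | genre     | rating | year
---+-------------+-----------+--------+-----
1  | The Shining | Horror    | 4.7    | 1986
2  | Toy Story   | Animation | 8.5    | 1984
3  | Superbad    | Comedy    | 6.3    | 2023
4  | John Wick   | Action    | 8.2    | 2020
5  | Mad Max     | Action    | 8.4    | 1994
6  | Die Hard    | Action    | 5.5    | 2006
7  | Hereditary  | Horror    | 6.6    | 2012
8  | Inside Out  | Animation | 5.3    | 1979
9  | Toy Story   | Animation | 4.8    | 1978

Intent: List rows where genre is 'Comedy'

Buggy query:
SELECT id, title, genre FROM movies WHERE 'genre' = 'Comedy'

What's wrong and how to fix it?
Bug: Single quotes denote string literals in SQL; the column name is being compared as a constant string

Fix: Reference the column as genre without single quotes

Corrected query:
SELECT id, title, genre FROM movies WHERE genre = 'Comedy'

Result:
id | title    | genre 
---+----------+-------
3  | Superbad | Comedy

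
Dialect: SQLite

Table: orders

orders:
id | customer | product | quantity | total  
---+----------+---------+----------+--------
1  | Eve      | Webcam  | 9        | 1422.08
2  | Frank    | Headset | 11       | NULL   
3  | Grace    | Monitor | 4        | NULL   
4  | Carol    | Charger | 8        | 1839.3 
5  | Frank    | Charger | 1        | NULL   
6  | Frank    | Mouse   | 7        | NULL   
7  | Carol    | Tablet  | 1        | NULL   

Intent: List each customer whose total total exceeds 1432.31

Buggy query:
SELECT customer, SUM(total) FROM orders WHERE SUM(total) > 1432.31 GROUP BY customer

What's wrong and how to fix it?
Bug: Aggregate functions cannot appear in a WHERE clause

Fix: Use HAVING (which filters groups after aggregation) instead of WHERE

Corrected query:
SELECT customer, SUM(total) FROM orders GROUP BY customer HAVING SUM(total) > 1432.31

Result:
customer | SUM(total)
---------+-----------
Carol    | 1839.3    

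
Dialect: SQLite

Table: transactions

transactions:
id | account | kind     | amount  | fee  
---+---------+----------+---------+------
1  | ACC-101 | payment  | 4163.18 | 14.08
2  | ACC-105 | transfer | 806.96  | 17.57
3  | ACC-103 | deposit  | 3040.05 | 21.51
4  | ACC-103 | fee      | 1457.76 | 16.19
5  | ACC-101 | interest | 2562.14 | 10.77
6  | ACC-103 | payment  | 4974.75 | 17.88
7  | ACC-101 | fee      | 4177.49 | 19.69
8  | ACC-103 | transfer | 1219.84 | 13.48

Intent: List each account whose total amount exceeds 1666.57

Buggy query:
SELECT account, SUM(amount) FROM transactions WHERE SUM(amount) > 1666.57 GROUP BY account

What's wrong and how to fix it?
Bug: SUM(amount) is an aggregate, but WHERE filters rows before aggregation

Fix: Use HAVING (which filters groups after aggregation) instead of WHERE

Corrected query:
SELECT account, SUM(amount) FROM transactions GROUP BY account HAVING SUM(amount) > 1666.57

Result:
account | SUM(amount)
--------+------------
ACC-101 | 10902.81   
ACC-103 | 10692.4    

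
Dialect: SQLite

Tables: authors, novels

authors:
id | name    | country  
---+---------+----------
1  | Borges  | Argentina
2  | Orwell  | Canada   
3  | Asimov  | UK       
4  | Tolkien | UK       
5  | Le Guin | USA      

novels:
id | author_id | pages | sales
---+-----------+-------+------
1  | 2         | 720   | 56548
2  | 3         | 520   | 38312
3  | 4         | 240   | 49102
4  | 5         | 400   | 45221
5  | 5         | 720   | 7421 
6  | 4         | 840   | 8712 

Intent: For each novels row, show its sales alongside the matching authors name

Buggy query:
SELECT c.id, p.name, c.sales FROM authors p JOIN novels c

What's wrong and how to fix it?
Bug: JOIN with no ON clause produces a cartesian product; every novels row pairs with every authors row

Fix: Add ON c.author_id = p.id to the JOIN

Corrected query:
SELECT c.id, p.name, c.sales FROM authors p JOIN novels c ON c.author_id = p.id

Result:
id | name    | sales
---+---------+------
1  | Orwell  | 56548
2  | Asimov  | 38312
3  | Tolkien | 49102
4  | Le Guin | 45221
5  | Le Guin | 7421 
6  | Tolkien | 8712 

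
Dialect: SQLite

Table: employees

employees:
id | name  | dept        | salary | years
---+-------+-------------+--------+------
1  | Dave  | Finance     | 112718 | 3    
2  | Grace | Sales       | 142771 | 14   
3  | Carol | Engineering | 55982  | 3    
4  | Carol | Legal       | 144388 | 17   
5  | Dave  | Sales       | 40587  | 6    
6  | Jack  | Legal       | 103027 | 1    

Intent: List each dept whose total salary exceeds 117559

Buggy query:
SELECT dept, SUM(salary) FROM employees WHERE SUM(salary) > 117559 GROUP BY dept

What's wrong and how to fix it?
Bug: SUM(salary) is an aggregate, but WHERE filters rows before aggregation

Fix: Move the aggregate condition to a HAVING clause

Corrected query:
SELECT dept, SUM(salary) FROM employees GROUP BY dept HAVING SUM(salary) > 117559

Result:
dept  | SUM(salary)
------+------------
Legal | 247415     
Sales | 183358     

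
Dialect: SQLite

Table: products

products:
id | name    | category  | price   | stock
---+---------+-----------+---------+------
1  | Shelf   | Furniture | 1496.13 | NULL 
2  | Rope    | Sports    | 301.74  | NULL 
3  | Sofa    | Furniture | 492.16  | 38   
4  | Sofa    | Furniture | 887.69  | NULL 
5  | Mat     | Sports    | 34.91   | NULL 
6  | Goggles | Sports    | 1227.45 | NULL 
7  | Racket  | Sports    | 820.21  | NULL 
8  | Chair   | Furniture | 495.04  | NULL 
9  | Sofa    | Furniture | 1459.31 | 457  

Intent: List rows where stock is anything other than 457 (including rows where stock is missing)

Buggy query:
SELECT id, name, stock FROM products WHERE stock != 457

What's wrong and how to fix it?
Bug: 'stock != 457' is unknown when stock is NULL, so NULL rows are silently excluded

Fix: Handle NULL separately with IS NULL alongside the inequality

Corrected query:
SELECT id, name, stock FROM products WHERE stock != 457 OR stock IS NULL

Result:
id | name    | stock
---+---------+------
1  | Shelf   | NULL 
2  | Rope    | NULL 
3  | Sofa    | 38   
4  | Sofa    | NULL 
5  | Mat     | NULL 
6  | Goggles | NULL 
7  | Racket  | NULL 
8  | Chair   | NULL 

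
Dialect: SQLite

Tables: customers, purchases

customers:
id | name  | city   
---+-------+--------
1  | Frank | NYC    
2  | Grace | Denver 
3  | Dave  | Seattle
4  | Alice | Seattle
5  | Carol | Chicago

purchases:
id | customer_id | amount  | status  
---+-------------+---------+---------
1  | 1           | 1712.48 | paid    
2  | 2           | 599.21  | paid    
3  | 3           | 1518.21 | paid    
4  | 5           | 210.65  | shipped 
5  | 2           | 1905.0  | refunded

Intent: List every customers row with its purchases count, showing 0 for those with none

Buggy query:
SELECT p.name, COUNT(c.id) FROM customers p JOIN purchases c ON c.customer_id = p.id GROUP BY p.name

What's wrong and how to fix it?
Bug: An inner join excludes parents with zero children

Fix: Use LEFT JOIN so parents without children still appear (COUNT(c.id) gives 0)

Corrected query:
SELECT p.name, COUNT(c.id) FROM customers p LEFT JOIN purchases c ON c.customer_id = p.id GROUP BY p.name

Result:
name  | COUNT(c.id)
------+------------
Alice | 0          
Carol | 1          
Dave  | 1          
Frank | 1          
Grace | 2          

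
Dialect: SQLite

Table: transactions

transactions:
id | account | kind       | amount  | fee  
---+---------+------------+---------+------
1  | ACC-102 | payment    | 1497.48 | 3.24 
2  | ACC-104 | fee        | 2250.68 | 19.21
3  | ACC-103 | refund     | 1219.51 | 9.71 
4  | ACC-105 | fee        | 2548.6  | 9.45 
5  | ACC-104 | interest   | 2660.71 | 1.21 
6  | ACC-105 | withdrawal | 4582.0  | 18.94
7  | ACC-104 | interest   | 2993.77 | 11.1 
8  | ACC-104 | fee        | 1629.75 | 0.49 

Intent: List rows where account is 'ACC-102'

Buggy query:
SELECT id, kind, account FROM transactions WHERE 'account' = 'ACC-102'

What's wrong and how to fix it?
Bug: 'account' in single quotes is a string literal, not the column; the comparison is literal-vs-literal and never true

Fix: Remove the quotes around the column name (or use double quotes for an identifier)

Corrected query:
SELECT id, kind, account FROM transactions WHERE account = 'ACC-102'

Result:
id | kind    | account
---+---------+--------
1  | payment | ACC-102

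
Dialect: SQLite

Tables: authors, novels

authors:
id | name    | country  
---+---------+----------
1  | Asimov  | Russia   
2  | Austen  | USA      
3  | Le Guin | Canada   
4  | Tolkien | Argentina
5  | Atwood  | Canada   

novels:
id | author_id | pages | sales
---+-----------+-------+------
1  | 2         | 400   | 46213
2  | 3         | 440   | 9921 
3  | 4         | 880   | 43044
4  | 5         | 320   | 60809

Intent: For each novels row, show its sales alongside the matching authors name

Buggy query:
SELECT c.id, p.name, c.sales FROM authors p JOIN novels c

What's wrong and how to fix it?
Bug: JOIN with no ON clause produces a cartesian product; every novels row pairs with every authors row

Fix: Specify the join condition linking the foreign key to the parent id

Corrected query:
SELECT c.id, p.name, c.sales FROM authors p JOIN novels c ON c.author_id = p.id

Result:
id | name    | sales
---+---------+------
1  | Austen  | 46213
2  | Le Guin | 9921 
3  | Tolkien | 43044
4  | Atwood  | 60809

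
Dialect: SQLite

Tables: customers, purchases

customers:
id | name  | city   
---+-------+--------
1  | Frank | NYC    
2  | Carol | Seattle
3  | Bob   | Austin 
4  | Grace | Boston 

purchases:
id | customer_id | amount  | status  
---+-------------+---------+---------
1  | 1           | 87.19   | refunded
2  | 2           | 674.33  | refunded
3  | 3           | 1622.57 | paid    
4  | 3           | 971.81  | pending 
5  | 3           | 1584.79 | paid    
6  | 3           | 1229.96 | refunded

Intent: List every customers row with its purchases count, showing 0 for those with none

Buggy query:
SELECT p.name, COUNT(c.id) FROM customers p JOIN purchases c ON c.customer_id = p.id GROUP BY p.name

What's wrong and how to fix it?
Bug: An inner join excludes parents with zero children

Fix: Use LEFT JOIN so parents without children still appear (COUNT(c.id) gives 0)

Corrected query:
SELECT p.name, COUNT(c.id) FROM customers p LEFT JOIN purchases c ON c.customer_id = p.id GROUP BY p.name

Result:
name  | COUNT(c.id)
------+------------
Bob   | 4          
Carol | 1          
Frank | 1          
Grace | 0          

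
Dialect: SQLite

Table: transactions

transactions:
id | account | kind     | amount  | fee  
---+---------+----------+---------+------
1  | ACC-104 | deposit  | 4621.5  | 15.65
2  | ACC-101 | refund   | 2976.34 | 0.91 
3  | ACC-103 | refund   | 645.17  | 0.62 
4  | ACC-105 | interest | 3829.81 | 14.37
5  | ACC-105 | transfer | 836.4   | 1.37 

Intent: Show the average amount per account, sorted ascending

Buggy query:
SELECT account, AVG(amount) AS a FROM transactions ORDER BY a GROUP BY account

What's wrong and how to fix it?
Bug: ORDER BY appears before GROUP BY; SQL clause order requires GROUP BY first

Fix: Move ORDER BY to the end, after GROUP BY

Corrected query:
SELECT account, AVG(amount) AS a FROM transactions GROUP BY account ORDER BY a

Result:
account | a       
--------+---------
ACC-103 | 645.17  
ACC-105 | 2333.105
ACC-101 | 2976.34 
ACC-104 | 4621.5  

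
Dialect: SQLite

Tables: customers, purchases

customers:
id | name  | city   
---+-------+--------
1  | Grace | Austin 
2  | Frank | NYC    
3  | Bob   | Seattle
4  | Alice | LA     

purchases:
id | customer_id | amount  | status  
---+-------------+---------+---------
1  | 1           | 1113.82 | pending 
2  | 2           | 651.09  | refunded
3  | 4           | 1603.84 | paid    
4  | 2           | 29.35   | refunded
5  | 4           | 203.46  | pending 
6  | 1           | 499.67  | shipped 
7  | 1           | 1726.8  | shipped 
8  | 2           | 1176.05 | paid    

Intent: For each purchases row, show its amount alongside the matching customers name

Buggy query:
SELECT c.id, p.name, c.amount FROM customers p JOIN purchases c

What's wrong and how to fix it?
Bug: JOIN with no ON clause produces a cartesian product; every purchases row pairs with every customers row

Fix: Specify the join condition linking the foreign key to the parent id

Corrected query:
SELECT c.id, p.name, c.amount FROM customers p JOIN purchases c ON c.customer_id = p.id

Result:
id | name  | amount 
---+-------+--------
1  | Grace | 1113.82
2  | Frank | 651.09 
3  | Alice | 1603.84
4  | Frank | 29.35  
5  | Alice | 203.46 
6  | Grace | 499.67 
7  | Grace | 1726.8 
8  | Frank | 1176.05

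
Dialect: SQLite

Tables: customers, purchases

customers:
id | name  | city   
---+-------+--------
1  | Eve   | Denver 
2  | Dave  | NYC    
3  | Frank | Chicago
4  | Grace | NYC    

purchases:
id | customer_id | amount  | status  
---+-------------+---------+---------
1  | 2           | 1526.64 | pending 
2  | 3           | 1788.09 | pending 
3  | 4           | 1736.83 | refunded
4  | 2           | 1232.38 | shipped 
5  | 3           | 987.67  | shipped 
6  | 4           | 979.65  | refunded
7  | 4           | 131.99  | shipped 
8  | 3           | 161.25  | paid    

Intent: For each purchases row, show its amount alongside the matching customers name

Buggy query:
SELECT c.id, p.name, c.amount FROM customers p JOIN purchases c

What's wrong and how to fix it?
Bug: JOIN with no ON clause produces a cartesian product; every purchases row pairs with every customers row

Fix: Specify the join condition linking the foreign key to the parent id

Corrected query:
SELECT c.id, p.name, c.amount FROM customers p JOIN purchases c ON c.customer_id = p.id

Result:
id | name  | amount 
---+-------+--------
1  | Dave  | 1526.64
2  | Frank | 1788.09
3  | Grace | 1736.83
4  | Dave  | 1232.38
5  | Frank | 987.67 
6  | Grace | 979.65 
7  | Grace | 131.99 
8  | Frank | 161.25 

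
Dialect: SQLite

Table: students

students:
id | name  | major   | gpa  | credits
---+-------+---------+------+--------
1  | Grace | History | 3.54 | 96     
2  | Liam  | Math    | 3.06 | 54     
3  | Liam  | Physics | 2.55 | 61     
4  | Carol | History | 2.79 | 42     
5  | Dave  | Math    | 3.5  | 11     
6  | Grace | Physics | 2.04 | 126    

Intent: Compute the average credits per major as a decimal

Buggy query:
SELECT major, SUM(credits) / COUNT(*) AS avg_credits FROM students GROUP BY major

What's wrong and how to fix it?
Bug: SUM(credits) and COUNT(*) are both integers; the division truncates the fractional part

Fix: Multiply by 1.0 (or CAST to REAL) to force floating-point division

Corrected query:
SELECT major, SUM(credits) * 1.0 / COUNT(*) AS avg_credits FROM students GROUP BY major

Result:
major   | avg_credits
--------+------------
History | 69         
Math    | 32.5       
Physics | 93.5       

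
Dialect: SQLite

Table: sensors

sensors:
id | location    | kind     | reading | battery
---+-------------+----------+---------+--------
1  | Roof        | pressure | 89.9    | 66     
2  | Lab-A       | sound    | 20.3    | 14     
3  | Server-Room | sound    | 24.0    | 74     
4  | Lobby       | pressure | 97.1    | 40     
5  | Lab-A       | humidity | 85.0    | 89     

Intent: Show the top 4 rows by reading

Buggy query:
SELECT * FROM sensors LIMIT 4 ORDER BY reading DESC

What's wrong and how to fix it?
Bug: LIMIT must come after ORDER BY

Fix: Swap the clauses: ORDER BY first, then LIMIT

Corrected query:
SELECT * FROM sensors ORDER BY reading DESC LIMIT 4

Result:
id | location    | kind     | reading | battery
---+-------------+----------+---------+--------
4  | Lobby       | pressure | 97.1    | 40     
1  | Roof        | pressure | 89.9    | 66     
5  | Lab-A       | humidity | 85      | 89     
3  | Server-Room | sound    | 24      | 74     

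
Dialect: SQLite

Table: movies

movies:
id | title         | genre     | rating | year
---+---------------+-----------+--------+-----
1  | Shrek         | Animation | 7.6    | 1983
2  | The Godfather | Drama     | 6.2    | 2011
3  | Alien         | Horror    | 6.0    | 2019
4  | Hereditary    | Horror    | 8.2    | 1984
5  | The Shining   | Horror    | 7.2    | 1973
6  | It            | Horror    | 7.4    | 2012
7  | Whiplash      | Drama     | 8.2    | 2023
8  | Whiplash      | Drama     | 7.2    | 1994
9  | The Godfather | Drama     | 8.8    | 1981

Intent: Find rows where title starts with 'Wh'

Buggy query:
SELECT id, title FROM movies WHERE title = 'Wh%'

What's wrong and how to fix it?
Bug: '=' compares the literal string including the % character; pattern matching needs LIKE

Fix: Replace '=' with LIKE so 'Wh%' is treated as a pattern

Corrected query:
SELECT id, title FROM movies WHERE title LIKE 'Wh%'

Result:
id | title   
---+---------
7  | Whiplash
8  | Whiplash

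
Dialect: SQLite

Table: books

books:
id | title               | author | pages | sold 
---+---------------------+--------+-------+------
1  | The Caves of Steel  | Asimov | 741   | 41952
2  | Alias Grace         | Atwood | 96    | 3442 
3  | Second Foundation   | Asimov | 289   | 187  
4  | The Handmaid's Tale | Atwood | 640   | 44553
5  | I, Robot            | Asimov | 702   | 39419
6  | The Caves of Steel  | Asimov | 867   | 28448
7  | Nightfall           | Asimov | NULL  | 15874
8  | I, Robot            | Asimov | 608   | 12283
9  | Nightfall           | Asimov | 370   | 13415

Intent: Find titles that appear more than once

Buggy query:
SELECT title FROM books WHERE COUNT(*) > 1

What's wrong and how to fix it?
Bug: WHERE can't reference COUNT(*); aggregates are computed after WHERE

Fix: Group first, then use HAVING for the count condition

Corrected query:
SELECT title FROM books GROUP BY title HAVING COUNT(*) > 1

Result:
title             
------------------
I, Robot          
Nightfall         
The Caves of Steel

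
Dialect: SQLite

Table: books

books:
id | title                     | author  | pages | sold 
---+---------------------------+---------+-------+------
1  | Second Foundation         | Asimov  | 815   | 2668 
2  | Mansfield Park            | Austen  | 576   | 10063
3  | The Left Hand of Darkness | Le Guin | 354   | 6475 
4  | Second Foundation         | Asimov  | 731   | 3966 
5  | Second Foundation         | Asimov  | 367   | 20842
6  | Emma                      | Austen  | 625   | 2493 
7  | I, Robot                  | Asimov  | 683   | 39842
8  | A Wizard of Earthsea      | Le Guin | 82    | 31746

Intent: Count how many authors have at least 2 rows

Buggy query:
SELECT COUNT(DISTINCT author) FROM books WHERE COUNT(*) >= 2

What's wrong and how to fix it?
Bug: WHERE filters individual rows, not groups, so a group-level COUNT is invalid there

Fix: Group first with HAVING COUNT(*) >= 2, then COUNT the resulting groups

Corrected query:
SELECT COUNT(*) FROM (SELECT author FROM books GROUP BY author HAVING COUNT(*) >= 2)

Result:
COUNT(*)
--------
3       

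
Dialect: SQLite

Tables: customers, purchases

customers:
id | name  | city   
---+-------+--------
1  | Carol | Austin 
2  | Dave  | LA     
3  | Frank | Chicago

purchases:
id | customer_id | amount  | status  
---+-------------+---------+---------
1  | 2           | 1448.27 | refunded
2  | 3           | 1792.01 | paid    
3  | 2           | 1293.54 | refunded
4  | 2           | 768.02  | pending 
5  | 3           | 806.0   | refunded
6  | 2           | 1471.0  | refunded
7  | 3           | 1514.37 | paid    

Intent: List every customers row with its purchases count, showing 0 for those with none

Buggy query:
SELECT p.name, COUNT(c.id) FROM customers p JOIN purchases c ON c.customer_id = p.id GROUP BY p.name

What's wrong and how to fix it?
Bug: An inner join excludes parents with zero children

Fix: Switch to LEFT JOIN to retain unmatched parent rows

Corrected query:
SELECT p.name, COUNT(c.id) FROM customers p LEFT JOIN purchases c ON c.customer_id = p.id GROUP BY p.name

Result:
name  | COUNT(c.id)
------+------------
Carol | 0          
Dave  | 4          
Frank | 3          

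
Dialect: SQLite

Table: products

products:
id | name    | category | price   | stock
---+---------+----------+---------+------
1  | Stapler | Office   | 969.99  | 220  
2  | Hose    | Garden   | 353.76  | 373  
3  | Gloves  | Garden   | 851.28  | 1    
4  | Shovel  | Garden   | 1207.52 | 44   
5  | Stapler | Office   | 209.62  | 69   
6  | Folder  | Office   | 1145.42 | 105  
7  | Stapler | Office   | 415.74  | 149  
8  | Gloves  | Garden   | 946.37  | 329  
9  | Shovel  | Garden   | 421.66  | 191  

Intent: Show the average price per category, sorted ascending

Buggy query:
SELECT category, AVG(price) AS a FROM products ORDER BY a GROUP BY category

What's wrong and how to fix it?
Bug: ORDER BY appears before GROUP BY; SQL clause order requires GROUP BY first

Fix: Reorder: SELECT … FROM … GROUP BY … ORDER BY …

Corrected query:
SELECT category, AVG(price) AS a FROM products GROUP BY category ORDER BY a

Result:
category | a       
---------+---------
Office   | 685.1925
Garden   | 756.118 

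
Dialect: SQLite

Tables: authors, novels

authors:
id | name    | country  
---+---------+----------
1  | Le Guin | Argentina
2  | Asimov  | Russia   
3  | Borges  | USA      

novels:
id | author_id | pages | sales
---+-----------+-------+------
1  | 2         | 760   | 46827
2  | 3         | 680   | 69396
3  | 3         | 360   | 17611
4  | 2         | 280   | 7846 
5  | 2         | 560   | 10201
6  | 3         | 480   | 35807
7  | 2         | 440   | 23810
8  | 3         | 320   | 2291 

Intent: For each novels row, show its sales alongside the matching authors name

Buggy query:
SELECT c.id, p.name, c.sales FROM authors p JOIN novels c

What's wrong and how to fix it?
Bug: Missing join condition: each novels row is matched to all authors rows instead of just its own

Fix: Specify the join condition linking the foreign key to the parent id

Corrected query:
SELECT c.id, p.name, c.sales FROM authors p JOIN novels c ON c.author_id = p.id

Result:
id | name   | sales
---+--------+------
1  | Asimov | 46827
2  | Borges | 69396
3  | Borges | 17611
4  | Asimov | 7846 
5  | Asimov | 10201
6  | Borges | 35807
7  | Asimov | 23810
8  | Borges | 2291 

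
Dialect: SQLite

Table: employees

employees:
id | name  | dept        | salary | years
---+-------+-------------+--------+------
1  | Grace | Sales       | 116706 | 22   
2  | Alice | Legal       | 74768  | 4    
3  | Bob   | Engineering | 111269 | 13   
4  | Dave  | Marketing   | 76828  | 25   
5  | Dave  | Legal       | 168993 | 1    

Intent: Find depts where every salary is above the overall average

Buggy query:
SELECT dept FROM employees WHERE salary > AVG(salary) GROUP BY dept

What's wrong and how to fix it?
Bug: AVG() is an aggregate; it can't sit directly in WHERE

Fix: Compute the overall average in a scalar subquery and compare each group's MIN against it in HAVING

Corrected query:
SELECT dept FROM employees GROUP BY dept HAVING MIN(salary) > (SELECT AVG(salary) FROM employees)

Result:
dept       
-----------
Engineering
Sales      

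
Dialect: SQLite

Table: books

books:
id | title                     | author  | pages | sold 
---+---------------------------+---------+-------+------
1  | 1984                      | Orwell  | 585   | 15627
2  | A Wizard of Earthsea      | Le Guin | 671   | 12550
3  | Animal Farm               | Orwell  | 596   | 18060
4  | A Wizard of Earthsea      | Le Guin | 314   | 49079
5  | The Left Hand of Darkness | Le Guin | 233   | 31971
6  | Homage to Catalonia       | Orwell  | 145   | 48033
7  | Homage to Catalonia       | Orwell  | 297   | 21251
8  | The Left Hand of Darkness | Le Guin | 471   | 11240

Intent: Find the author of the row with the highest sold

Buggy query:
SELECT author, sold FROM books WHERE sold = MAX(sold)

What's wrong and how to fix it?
Bug: MAX(sold) is an aggregate and cannot be used directly in WHERE

Fix: Use a subquery: WHERE sold = (SELECT MAX(sold) FROM books)

Corrected query:
SELECT author, sold FROM books WHERE sold = (SELECT MAX(sold) FROM books)

Result:
author  | sold 
--------+------
Le Guin | 49079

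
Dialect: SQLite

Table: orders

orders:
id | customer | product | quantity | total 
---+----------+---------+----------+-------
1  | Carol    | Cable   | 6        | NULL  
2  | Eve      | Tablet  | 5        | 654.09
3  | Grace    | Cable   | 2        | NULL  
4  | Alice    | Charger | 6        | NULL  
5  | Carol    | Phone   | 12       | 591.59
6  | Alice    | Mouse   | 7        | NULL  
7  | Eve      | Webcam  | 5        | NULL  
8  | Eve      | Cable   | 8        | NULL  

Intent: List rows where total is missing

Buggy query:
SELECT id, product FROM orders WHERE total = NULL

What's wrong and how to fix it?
Bug: Comparing to NULL with '=' never matches; NULL = NULL is unknown, not true

Fix: Use IS NULL to test for NULL

Corrected query:
SELECT id, product FROM orders WHERE total IS NULL

Result:
id | product
---+--------
1  | Cable  
3  | Cable  
4  | Charger
6  | Mouse  
7  | Webcam 
8  | Cable  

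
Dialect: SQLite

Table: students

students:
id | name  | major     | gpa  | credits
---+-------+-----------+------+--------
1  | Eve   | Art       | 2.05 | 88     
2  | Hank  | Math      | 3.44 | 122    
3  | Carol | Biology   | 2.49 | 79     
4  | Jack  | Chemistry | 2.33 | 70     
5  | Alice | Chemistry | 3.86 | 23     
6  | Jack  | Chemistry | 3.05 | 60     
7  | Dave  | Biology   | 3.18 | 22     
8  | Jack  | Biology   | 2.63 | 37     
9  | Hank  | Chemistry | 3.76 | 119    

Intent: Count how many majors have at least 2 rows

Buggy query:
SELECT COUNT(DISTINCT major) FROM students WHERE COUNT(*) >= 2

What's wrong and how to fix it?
Bug: COUNT(*) cannot appear in WHERE; the per-group count doesn't exist yet

Fix: Use a subquery that GROUPs and filters with HAVING, then count its rows

Corrected query:
SELECT COUNT(*) FROM (SELECT major FROM students GROUP BY major HAVING COUNT(*) >= 2)

Result:
COUNT(*)
--------
2       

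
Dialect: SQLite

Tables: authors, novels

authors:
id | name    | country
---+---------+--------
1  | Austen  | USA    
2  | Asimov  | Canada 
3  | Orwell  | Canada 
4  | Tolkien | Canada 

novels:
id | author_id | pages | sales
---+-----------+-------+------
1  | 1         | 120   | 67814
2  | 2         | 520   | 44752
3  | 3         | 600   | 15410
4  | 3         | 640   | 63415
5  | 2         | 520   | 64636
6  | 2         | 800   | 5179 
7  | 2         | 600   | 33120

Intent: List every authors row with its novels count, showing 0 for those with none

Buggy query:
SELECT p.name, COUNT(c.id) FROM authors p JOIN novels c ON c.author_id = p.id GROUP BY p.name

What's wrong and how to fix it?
Bug: An inner join excludes parents with zero children

Fix: Use LEFT JOIN so parents without children still appear (COUNT(c.id) gives 0)

Corrected query:
SELECT p.name, COUNT(c.id) FROM authors p LEFT JOIN novels c ON c.author_id = p.id GROUP BY p.name

Result:
name    | COUNT(c.id)
--------+------------
Asimov  | 4          
Austen  | 1          
Orwell  | 2          
Tolkien | 0          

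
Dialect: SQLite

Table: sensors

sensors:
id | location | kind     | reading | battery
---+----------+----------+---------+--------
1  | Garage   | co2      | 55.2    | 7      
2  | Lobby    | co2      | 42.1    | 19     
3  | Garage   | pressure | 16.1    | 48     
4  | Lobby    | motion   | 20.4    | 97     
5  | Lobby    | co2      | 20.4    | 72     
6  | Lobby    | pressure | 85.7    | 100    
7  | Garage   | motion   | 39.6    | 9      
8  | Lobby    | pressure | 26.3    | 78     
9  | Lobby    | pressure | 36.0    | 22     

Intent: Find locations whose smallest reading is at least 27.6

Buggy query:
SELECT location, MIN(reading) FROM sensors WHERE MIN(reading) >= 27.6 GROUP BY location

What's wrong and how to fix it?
Bug: Aggregates like MIN are computed per group after WHERE runs

Fix: Use HAVING for the per-group MIN condition

Corrected query:
SELECT location, MIN(reading) FROM sensors GROUP BY location HAVING MIN(reading) >= 27.6

Result:
(no rows)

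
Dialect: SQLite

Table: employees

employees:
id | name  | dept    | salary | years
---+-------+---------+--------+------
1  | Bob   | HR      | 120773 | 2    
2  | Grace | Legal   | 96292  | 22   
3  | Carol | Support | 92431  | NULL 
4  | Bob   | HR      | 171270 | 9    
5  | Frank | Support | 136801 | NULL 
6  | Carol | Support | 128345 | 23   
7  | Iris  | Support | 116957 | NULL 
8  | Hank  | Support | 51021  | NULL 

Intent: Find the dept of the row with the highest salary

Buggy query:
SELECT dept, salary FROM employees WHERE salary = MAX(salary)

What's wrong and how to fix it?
Bug: WHERE is evaluated per row; an aggregate over the whole table isn't defined there

Fix: Wrap MAX in a scalar subquery so WHERE compares against a single value

Corrected query:
SELECT dept, salary FROM employees WHERE salary = (SELECT MAX(salary) FROM employees)

Result:
dept | salary
-----+-------
HR   | 171270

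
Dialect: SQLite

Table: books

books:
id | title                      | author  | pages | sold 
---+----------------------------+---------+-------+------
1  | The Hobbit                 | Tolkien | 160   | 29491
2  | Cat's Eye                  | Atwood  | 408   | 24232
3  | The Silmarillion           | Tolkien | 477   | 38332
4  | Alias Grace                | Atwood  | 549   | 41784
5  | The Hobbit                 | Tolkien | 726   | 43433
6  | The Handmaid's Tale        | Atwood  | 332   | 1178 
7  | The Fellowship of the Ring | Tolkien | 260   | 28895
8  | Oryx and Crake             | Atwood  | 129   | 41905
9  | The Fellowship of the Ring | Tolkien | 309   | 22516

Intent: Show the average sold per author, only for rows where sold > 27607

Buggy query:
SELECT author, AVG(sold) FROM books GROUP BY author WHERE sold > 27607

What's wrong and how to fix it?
Bug: Row-level WHERE must come before GROUP BY in the clause order

Fix: Place WHERE between FROM and GROUP BY

Corrected query:
SELECT author, AVG(sold) FROM books WHERE sold > 27607 GROUP BY author

Result:
author  | AVG(sold)
--------+----------
Atwood  | 41844.5  
Tolkien | 35037.75 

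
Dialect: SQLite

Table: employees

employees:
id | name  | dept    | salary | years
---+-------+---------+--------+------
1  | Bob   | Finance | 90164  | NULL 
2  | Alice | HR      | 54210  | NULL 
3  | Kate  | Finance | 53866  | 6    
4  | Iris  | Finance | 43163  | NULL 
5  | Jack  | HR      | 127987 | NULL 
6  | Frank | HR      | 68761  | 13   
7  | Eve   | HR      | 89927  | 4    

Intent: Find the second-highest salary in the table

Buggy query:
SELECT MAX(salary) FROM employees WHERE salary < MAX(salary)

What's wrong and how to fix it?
Bug: The inner MAX is an aggregate inside WHERE, which is not allowed

Fix: Put the inner MAX in a scalar subquery

Corrected query:
SELECT MAX(salary) FROM employees WHERE salary < (SELECT MAX(salary) FROM employees)

Result:
MAX(salary)
-----------
90164      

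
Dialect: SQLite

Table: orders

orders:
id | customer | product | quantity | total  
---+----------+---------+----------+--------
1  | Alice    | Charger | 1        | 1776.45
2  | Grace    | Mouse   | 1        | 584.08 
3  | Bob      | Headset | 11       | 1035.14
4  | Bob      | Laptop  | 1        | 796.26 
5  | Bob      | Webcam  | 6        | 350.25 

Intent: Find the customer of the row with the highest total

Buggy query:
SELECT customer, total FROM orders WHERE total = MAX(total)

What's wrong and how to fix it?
Bug: MAX(total) is an aggregate and cannot be used directly in WHERE

Fix: Wrap MAX in a scalar subquery so WHERE compares against a single value

Corrected query:
SELECT customer, total FROM orders WHERE total = (SELECT MAX(total) FROM orders)

Result:
customer | total  
---------+--------
Alice    | 1776.45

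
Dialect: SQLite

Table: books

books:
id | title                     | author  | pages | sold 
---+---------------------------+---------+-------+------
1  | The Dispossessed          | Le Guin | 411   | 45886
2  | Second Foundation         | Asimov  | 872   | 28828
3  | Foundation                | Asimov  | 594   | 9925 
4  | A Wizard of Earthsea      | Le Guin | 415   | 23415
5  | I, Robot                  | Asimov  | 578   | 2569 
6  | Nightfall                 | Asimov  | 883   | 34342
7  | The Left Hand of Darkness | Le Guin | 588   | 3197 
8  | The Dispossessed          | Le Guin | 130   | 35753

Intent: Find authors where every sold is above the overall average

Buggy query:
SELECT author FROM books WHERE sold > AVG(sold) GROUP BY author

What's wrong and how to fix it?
Bug: AVG() is an aggregate; it can't sit directly in WHERE

Fix: Compute the overall average in a scalar subquery and compare each group's MIN against it in HAVING

Corrected query:
SELECT author FROM books GROUP BY author HAVING MIN(sold) > (SELECT AVG(sold) FROM books)

Result:
(no rows)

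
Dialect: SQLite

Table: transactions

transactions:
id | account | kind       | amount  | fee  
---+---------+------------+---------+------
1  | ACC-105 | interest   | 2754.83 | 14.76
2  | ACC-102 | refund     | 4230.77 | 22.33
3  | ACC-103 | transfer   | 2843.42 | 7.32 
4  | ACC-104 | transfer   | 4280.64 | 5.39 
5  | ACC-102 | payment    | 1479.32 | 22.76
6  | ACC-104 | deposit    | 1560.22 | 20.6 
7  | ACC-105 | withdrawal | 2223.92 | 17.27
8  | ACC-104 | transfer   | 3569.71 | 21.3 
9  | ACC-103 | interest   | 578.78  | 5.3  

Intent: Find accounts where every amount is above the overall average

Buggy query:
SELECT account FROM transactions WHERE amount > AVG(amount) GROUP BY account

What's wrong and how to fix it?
Bug: WHERE evaluates per row before aggregation, so AVG() is unavailable

Fix: Compute the overall average in a scalar subquery and compare each group's MIN against it in HAVING

Corrected query:
SELECT account FROM transactions GROUP BY account HAVING MIN(amount) > (SELECT AVG(amount) FROM transactions)

Result:
(no rows)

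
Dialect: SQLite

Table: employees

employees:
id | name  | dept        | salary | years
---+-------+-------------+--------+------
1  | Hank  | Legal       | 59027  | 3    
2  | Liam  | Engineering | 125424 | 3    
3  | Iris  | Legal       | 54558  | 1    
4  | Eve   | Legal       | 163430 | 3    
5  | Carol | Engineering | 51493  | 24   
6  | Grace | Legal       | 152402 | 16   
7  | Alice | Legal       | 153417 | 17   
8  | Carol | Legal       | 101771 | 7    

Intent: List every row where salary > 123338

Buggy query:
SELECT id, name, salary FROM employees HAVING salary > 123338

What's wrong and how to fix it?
Bug: HAVING filters the output of aggregation, but this query has no GROUP BY and no aggregate functions, so SQLite rejects it (HAVING clause on a non-aggregate query); the condition here is per row

Fix: Replace HAVING with WHERE since the condition applies to individual rows

Corrected query:
SELECT id, name, salary FROM employees WHERE salary > 123338

Result:
id | name  | salary
---+-------+-------
2  | Liam  | 125424
4  | Eve   | 163430
6  | Grace | 152402
7  | Alice | 153417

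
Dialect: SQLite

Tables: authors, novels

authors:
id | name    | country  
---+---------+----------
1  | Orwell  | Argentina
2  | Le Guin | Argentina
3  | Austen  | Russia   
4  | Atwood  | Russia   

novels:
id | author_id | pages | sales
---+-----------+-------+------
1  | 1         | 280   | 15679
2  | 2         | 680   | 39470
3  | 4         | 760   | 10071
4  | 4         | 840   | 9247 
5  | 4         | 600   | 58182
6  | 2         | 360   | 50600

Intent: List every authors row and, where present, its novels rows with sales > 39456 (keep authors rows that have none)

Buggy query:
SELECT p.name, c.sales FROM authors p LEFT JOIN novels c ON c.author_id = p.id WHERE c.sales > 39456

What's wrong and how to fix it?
Bug: Filtering c.sales in WHERE discards the NULL rows produced by LEFT JOIN, turning it into an inner join

Fix: Put 'c.sales > 39456' in the JOIN's ON clause instead of WHERE

Corrected query:
SELECT p.name, c.sales FROM authors p LEFT JOIN novels c ON c.author_id = p.id AND c.sales > 39456

Result:
name    | sales
--------+------
Orwell  | NULL 
Le Guin | 39470
Le Guin | 50600
Austen  | NULL 
Atwood  | 58182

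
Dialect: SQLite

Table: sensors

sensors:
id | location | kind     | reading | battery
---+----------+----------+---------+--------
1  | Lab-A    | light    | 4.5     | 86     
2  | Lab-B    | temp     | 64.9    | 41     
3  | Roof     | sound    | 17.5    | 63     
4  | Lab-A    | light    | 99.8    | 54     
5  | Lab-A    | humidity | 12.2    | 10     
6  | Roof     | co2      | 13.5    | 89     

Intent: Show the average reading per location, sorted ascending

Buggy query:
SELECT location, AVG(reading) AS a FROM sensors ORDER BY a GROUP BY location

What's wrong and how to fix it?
Bug: ORDER BY appears before GROUP BY; SQL clause order requires GROUP BY first

Fix: Move ORDER BY to the end, after GROUP BY

Corrected query:
SELECT location, AVG(reading) AS a FROM sensors GROUP BY location ORDER BY a

Result:
location | a        
---------+----------
Roof     | 15.5     
Lab-A    | 38.833333
Lab-B    | 64.9     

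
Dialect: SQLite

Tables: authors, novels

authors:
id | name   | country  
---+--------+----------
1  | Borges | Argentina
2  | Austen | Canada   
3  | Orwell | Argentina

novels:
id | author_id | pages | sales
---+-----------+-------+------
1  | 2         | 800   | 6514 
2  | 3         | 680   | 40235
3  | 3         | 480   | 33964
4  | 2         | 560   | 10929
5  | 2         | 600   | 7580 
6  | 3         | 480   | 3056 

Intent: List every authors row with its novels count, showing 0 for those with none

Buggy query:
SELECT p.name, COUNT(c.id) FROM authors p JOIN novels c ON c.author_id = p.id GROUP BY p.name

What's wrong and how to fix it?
Bug: An inner join excludes parents with zero children

Fix: Use LEFT JOIN so parents without children still appear (COUNT(c.id) gives 0)

Corrected query:
SELECT p.name, COUNT(c.id) FROM authors p LEFT JOIN novels c ON c.author_id = p.id GROUP BY p.name

Result:
name   | COUNT(c.id)
-------+------------
Austen | 3          
Borges | 0          
Orwell | 3          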